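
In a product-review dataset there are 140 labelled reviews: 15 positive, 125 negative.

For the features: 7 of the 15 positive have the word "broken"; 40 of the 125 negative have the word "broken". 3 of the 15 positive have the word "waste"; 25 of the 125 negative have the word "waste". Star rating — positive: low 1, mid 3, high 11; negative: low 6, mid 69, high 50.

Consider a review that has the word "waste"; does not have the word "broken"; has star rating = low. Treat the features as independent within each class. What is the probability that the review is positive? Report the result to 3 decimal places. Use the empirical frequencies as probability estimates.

0.116

positive: (15/140) × (8/15) × (3/15) × (1/15) ≈ 0.000761905
negative: (125/140) × (85/125) × (25/125) × (6/125) ≈ 0.00582857
P(positive | x) = 0.000761905 / 0.006590475 ≈ 0.116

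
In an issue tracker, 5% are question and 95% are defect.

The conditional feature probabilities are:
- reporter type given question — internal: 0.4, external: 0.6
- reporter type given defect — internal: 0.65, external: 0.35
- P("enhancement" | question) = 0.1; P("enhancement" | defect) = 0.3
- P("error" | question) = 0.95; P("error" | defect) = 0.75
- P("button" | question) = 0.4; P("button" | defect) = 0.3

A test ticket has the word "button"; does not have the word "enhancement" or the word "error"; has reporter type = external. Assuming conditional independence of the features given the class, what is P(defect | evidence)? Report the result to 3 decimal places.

0.970

question: 0.05 × 0.6 × (1−0.1) × (1−0.95) × 0.4 = 0.00054
defect: 0.95 × 0.35 × (1−0.3) × (1−0.75) × 0.3 = 0.01745625
P(defect | x) = 0.01745625 / 0.01799625 ≈ 0.970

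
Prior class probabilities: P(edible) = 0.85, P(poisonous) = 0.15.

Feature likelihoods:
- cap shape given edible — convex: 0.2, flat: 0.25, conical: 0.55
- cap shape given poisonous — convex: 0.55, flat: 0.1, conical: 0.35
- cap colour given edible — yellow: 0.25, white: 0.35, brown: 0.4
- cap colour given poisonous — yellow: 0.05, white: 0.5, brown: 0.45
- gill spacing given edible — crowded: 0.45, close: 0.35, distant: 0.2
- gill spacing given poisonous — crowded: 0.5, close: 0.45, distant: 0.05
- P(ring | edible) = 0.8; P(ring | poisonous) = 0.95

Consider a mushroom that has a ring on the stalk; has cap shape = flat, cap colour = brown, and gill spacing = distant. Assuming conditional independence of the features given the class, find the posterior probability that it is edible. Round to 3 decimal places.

0.977

edible: 0.85 × 0.25 × 0.4 × 0.2 × 0.8 = 0.0136
poisonous: 0.15 × 0.1 × 0.45 × 0.05 × 0.95 = 0.000320625
P(edible | x) = 0.0136 / 0.013920625 ≈ 0.977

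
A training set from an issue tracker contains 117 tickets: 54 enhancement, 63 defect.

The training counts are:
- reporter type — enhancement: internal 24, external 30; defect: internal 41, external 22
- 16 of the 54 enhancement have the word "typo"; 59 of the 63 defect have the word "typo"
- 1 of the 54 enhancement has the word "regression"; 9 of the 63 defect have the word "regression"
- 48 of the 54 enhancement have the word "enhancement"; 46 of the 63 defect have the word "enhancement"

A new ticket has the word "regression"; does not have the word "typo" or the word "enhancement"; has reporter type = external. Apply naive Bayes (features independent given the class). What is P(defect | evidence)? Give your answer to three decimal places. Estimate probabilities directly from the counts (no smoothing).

enhancement: (54/117) × (30/54) × (38/54) × (1/54) × (6/54) ≈ 0.000371269
defect: (63/117) × (22/63) × (4/63) × (9/63) × (17/63) ≈ 0.000460221
P(defect | x) = 0.000460221 / 0.00083149 ≈ 0.553

0.553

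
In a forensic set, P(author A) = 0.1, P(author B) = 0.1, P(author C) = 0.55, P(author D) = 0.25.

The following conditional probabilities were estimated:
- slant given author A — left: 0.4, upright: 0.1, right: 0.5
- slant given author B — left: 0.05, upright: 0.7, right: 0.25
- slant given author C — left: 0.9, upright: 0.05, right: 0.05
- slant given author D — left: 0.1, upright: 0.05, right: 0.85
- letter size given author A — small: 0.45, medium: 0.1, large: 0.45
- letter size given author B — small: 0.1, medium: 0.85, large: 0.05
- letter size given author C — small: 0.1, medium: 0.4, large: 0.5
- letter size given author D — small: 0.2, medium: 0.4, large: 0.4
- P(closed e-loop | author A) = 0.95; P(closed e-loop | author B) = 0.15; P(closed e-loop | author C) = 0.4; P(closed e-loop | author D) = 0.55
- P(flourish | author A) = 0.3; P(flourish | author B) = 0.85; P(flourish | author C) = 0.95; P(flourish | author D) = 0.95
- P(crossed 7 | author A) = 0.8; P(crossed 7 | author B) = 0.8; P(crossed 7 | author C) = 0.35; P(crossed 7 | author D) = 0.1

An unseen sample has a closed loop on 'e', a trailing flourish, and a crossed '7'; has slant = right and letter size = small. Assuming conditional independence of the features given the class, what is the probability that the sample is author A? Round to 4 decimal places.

0.6436

author A: 0.1 × 0.5 × 0.45 × 0.95 × 0.3 × 0.8 = 0.00513
author B: 0.1 × 0.25 × 0.1 × 0.15 × 0.85 × 0.8 = 0.000255
author C: 0.55 × 0.05 × 0.1 × 0.4 × 0.95 × 0.35 = 0.00036575
author D: 0.25 × 0.85 × 0.2 × 0.55 × 0.95 × 0.1 = 0.002220625
P(author A | x) = 0.00513 / 0.007971375 ≈ 0.6436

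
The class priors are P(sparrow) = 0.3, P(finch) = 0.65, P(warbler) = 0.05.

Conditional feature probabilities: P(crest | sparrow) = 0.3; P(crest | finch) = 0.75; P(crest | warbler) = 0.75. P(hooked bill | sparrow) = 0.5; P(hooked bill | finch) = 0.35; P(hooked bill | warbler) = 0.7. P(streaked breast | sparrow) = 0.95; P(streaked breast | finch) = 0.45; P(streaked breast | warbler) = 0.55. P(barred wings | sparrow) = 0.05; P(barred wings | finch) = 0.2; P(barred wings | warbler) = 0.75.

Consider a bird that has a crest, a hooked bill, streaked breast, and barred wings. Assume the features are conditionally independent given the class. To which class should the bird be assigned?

finch

sparrow: 0.3 × 0.3 × 0.5 × 0.95 × 0.05 = 0.0021375
finch: 0.65 × 0.75 × 0.35 × 0.45 × 0.2 = 0.01535625
warbler: 0.05 × 0.75 × 0.7 × 0.55 × 0.75 = 0.010828125
Highest score → finch.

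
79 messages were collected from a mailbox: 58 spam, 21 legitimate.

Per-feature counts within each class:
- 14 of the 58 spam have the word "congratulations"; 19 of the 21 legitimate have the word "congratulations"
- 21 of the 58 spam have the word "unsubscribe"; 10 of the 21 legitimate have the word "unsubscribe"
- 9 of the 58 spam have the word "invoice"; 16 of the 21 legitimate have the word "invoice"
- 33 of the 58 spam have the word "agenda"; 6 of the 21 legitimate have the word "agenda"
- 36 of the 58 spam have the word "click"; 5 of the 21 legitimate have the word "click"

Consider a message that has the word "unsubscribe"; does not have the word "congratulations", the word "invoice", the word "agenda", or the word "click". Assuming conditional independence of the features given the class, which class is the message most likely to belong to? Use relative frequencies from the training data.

spam

spam: (58/79) × (44/58) × (21/58) × (49/58) × (25/58) × (22/58) ≈ 0.0278543
legitimate: (21/79) × (2/21) × (10/21) × (5/21) × (15/21) × (16/21) ≈ 0.00156209
Highest score → spam.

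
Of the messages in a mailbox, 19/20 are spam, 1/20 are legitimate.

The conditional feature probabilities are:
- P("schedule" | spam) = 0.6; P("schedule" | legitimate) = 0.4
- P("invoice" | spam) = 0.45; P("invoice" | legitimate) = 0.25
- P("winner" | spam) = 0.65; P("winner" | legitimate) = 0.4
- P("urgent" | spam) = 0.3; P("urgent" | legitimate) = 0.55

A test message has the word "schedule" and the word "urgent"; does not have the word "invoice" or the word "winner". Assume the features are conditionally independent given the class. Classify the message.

spam: 0.95 × 0.6 × (1−0.45) × (1−0.65) × 0.3 = 0.0329175
legitimate: 0.05 × 0.4 × (1−0.25) × (1−0.4) × 0.55 = 0.00495
Highest score → spam.

spam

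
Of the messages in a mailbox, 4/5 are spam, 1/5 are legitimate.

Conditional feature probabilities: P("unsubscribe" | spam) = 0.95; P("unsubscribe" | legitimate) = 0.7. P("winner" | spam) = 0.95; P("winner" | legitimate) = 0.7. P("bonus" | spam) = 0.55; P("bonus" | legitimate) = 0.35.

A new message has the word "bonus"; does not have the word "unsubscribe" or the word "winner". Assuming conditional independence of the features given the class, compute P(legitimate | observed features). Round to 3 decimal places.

spam: 0.8 × (1−0.95) × (1−0.95) × 0.55 = 0.0011
legitimate: 0.2 × (1−0.7) × (1−0.7) × 0.35 = 0.0063
P(legitimate | x) = 0.0063 / 0.0074 ≈ 0.851

0.851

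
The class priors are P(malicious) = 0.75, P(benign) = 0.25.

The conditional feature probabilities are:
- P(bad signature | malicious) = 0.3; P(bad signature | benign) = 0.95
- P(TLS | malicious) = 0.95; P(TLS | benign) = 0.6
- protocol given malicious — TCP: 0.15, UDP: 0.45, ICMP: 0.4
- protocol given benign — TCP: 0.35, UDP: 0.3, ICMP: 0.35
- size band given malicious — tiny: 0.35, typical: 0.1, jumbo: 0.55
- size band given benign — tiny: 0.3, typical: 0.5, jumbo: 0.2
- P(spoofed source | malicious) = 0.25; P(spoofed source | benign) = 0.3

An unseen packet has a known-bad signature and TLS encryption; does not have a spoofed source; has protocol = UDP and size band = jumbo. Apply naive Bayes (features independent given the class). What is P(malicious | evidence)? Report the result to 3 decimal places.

malicious: 0.75 × 0.3 × 0.95 × 0.45 × 0.55 × (1−0.25) = 0.03967734375
benign: 0.25 × 0.95 × 0.6 × 0.3 × 0.2 × (1−0.3) = 0.005985
P(malicious | x) = 0.03967734375 / 0.04566234375 ≈ 0.869

0.869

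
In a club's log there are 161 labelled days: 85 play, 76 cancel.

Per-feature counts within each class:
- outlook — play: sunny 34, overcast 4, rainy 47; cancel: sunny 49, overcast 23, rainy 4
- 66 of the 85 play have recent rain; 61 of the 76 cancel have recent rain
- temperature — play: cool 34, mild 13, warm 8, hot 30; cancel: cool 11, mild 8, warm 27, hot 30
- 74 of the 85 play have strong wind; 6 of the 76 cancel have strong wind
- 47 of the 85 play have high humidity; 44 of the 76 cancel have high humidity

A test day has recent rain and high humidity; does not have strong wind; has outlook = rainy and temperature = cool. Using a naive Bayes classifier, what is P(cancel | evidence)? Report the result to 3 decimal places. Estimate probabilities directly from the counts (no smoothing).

play: (85/161) × (47/85) × (66/85) × (34/85) × (11/85) × (47/85) ≈ 0.00648798
cancel: (76/161) × (4/76) × (61/76) × (11/76) × (70/76) × (44/76) ≈ 0.00153905
P(cancel | x) = 0.00153905 / 0.00802703 ≈ 0.192

0.192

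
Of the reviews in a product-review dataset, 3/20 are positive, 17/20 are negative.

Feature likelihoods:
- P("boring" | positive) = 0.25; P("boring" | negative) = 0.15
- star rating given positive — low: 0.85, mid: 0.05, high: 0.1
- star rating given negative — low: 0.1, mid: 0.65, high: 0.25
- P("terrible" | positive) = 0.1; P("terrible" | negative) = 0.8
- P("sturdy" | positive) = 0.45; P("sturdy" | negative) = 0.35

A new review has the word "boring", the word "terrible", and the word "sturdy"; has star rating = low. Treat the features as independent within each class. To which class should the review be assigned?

negative

positive: 0.15 × 0.25 × 0.85 × 0.1 × 0.45 = 0.001434375
negative: 0.85 × 0.15 × 0.1 × 0.8 × 0.35 = 0.00357
Highest score → negative.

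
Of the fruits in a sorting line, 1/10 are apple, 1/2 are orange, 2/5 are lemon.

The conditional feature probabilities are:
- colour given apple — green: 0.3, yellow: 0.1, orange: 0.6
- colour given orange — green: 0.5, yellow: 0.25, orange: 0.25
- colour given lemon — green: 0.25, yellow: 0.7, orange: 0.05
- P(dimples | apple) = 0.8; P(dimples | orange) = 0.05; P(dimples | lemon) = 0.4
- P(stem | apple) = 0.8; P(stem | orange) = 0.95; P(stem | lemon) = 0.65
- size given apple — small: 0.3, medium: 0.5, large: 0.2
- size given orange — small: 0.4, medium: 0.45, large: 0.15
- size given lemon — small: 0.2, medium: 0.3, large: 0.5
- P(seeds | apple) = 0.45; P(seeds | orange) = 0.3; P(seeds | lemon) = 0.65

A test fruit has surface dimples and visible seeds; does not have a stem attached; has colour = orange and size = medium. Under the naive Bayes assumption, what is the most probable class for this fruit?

apple: 0.1 × 0.6 × 0.8 × (1−0.8) × 0.5 × 0.45 = 0.00216
orange: 0.5 × 0.25 × 0.05 × (1−0.95) × 0.45 × 0.3 = 0.0000421875
lemon: 0.4 × 0.05 × 0.4 × (1−0.65) × 0.3 × 0.65 = 0.000546
Highest score → apple.

apple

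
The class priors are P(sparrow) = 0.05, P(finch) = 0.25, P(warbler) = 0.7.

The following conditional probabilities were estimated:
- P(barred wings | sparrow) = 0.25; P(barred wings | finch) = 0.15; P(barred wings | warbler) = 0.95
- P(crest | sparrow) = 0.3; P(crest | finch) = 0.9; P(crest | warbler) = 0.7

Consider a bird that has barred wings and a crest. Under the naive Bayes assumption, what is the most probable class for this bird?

sparrow: 0.05 × 0.25 × 0.3 = 0.00375
finch: 0.25 × 0.15 × 0.9 = 0.03375
warbler: 0.7 × 0.95 × 0.7 = 0.4655
Highest score → warbler.

warbler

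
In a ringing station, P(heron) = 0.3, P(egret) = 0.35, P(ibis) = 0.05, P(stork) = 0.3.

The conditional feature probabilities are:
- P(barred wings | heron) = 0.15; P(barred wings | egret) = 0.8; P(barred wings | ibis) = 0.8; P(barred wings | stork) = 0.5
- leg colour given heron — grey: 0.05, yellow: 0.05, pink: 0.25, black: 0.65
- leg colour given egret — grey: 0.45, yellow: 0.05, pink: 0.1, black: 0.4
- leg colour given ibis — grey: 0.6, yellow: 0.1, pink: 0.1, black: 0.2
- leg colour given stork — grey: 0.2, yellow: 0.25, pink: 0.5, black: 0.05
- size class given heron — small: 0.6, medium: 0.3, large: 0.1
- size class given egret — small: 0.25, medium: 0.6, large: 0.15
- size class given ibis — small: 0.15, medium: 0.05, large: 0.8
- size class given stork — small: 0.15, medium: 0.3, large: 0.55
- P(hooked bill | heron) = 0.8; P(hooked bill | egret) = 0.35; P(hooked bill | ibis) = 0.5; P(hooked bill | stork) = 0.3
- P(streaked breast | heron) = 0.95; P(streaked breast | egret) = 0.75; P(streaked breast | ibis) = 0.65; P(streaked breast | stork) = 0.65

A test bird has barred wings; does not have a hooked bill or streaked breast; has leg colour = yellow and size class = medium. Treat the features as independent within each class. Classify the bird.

heron: 0.3 × 0.15 × 0.05 × 0.3 × (1−0.8) × (1−0.95) = 0.00000675
egret: 0.35 × 0.8 × 0.05 × 0.6 × (1−0.35) × (1−0.75) = 0.001365
ibis: 0.05 × 0.8 × 0.1 × 0.05 × (1−0.5) × (1−0.65) = 0.000035
stork: 0.3 × 0.5 × 0.25 × 0.3 × (1−0.3) × (1−0.65) = 0.00275625
Highest score → stork.

stork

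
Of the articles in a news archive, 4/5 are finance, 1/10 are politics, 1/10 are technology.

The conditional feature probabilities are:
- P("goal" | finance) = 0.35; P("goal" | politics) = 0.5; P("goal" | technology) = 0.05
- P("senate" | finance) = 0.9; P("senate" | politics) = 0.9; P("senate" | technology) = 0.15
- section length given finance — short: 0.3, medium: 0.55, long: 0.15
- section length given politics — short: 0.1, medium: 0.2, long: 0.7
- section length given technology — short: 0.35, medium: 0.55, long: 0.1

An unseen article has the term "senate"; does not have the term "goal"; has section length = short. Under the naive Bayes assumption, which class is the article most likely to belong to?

finance: 0.8 × (1−0.35) × 0.9 × 0.3 = 0.1404
politics: 0.1 × (1−0.5) × 0.9 × 0.1 = 0.0045
technology: 0.1 × (1−0.05) × 0.15 × 0.35 = 0.0049875
Highest score → finance.

finance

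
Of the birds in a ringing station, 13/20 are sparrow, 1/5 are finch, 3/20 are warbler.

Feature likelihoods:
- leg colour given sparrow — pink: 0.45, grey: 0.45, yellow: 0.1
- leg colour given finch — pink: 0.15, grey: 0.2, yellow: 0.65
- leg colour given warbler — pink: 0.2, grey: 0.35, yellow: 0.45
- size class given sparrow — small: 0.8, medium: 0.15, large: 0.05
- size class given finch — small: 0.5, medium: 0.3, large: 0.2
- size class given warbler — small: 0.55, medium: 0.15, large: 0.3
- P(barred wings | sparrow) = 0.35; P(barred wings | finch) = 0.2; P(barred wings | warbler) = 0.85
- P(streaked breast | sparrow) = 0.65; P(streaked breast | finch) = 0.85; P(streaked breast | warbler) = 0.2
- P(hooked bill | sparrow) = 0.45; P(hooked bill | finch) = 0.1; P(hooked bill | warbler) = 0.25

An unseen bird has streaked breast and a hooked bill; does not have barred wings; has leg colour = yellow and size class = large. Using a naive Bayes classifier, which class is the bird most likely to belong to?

finch

sparrow: 0.65 × 0.1 × 0.05 × (1−0.35) × 0.65 × 0.45 = 0.00061790625
finch: 0.2 × 0.65 × 0.2 × (1−0.2) × 0.85 × 0.1 = 0.001768
warbler: 0.15 × 0.45 × 0.3 × (1−0.85) × 0.2 × 0.25 = 0.000151875
Highest score → finch.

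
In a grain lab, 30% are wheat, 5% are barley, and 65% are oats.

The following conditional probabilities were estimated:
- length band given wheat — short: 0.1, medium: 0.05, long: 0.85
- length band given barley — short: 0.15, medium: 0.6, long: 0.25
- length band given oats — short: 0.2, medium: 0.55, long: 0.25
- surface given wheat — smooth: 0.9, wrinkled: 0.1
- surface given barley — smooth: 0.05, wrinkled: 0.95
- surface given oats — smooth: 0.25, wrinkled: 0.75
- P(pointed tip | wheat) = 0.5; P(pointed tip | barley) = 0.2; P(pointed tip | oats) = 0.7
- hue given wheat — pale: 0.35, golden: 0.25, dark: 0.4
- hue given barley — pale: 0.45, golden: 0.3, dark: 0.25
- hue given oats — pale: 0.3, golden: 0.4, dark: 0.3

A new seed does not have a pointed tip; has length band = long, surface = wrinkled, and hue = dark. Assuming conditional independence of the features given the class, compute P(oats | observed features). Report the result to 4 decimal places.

wheat: 0.3 × 0.85 × 0.1 × (1−0.5) × 0.4 = 0.0051
barley: 0.05 × 0.25 × 0.95 × (1−0.2) × 0.25 = 0.002375
oats: 0.65 × 0.25 × 0.75 × (1−0.7) × 0.3 = 0.01096875
P(oats | x) = 0.01096875 / 0.01844375 ≈ 0.5947

0.5947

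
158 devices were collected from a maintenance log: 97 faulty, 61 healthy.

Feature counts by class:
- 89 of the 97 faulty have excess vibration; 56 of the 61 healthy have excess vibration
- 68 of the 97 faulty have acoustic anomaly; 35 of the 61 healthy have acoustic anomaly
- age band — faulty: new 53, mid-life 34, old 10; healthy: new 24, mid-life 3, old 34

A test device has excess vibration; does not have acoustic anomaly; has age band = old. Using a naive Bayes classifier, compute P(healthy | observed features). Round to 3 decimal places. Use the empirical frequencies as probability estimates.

faulty: (97/158) × (89/97) × (29/97) × (10/97) ≈ 0.0173615
healthy: (61/158) × (56/61) × (26/61) × (34/61) ≈ 0.0842022
P(healthy | x) = 0.0842022 / 0.1015637 ≈ 0.829

0.829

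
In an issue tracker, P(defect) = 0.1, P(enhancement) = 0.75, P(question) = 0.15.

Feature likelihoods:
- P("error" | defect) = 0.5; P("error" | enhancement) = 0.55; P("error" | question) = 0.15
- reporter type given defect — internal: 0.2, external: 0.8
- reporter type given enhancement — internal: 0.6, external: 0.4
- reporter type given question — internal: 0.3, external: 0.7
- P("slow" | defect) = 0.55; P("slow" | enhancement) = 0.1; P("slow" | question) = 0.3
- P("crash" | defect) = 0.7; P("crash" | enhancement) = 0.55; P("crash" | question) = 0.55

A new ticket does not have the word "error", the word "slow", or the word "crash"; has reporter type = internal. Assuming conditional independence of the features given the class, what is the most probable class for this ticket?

enhancement

defect: 0.1 × (1−0.5) × 0.2 × (1−0.55) × (1−0.7) = 0.00135
enhancement: 0.75 × (1−0.55) × 0.6 × (1−0.1) × (1−0.55) = 0.0820125
question: 0.15 × (1−0.15) × 0.3 × (1−0.3) × (1−0.55) = 0.01204875
Highest score → enhancement.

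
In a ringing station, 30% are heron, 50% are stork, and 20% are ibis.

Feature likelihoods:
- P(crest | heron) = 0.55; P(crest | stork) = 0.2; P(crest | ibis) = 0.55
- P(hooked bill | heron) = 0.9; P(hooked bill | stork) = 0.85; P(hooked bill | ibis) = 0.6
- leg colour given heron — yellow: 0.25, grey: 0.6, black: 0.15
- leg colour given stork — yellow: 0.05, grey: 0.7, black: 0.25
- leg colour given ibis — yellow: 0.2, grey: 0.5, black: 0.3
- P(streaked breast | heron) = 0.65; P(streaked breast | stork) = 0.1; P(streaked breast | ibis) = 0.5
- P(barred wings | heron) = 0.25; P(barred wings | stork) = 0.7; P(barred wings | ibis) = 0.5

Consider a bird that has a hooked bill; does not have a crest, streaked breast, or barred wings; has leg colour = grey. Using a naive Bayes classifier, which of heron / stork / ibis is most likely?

stork

heron: 0.3 × (1−0.55) × 0.9 × 0.6 × (1−0.65) × (1−0.25) = 0.01913625
stork: 0.5 × (1−0.2) × 0.85 × 0.7 × (1−0.1) × (1−0.7) = 0.06426
ibis: 0.2 × (1−0.55) × 0.6 × 0.5 × (1−0.5) × (1−0.5) = 0.00675
Highest score → stork.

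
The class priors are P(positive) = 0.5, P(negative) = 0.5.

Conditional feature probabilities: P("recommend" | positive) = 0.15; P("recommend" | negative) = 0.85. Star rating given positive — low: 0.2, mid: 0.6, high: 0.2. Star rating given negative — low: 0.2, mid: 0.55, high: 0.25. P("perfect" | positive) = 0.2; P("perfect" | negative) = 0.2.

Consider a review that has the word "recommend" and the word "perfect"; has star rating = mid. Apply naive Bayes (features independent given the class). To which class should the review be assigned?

positive: 0.5 × 0.15 × 0.6 × 0.2 = 0.009
negative: 0.5 × 0.85 × 0.55 × 0.2 = 0.04675
Highest score → negative.

negative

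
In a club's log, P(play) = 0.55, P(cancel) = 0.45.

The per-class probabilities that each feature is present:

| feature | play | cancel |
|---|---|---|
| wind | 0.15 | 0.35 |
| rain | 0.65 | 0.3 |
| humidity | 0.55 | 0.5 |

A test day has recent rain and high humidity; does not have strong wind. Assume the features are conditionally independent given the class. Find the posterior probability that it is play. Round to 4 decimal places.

play: 0.55 × (1−0.15) × 0.65 × 0.55 = 0.16713125
cancel: 0.45 × (1−0.35) × 0.3 × 0.5 = 0.043875
P(play | x) = 0.16713125 / 0.21100625 ≈ 0.7921

0.7921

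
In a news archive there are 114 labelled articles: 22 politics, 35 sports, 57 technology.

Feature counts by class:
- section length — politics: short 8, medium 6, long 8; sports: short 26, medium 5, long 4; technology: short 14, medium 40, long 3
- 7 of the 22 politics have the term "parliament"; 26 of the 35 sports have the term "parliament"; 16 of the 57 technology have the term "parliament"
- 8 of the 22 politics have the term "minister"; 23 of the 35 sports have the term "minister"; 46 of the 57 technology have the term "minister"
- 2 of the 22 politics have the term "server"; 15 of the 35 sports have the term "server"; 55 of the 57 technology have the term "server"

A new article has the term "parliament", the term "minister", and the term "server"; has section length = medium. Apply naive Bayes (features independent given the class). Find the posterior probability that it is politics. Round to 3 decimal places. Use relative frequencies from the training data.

0.006

politics: (22/114) × (6/22) × (7/22) × (8/22) × (2/22) ≈ 0.0005536
sports: (35/114) × (5/35) × (26/35) × (23/35) × (15/35) ≈ 0.009176
technology: (57/114) × (40/57) × (16/57) × (46/57) × (55/57) ≈ 0.0766957
P(politics | x) = 0.0005536 / 0.0864253 ≈ 0.006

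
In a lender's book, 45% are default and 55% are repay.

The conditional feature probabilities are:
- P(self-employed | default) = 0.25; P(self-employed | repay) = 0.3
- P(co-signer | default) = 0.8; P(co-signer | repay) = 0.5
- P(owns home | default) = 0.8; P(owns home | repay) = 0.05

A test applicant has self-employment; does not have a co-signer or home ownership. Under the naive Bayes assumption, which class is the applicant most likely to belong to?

default: 0.45 × 0.25 × (1−0.8) × (1−0.8) = 0.0045
repay: 0.55 × 0.3 × (1−0.5) × (1−0.05) = 0.078375
Highest score → repay.

repay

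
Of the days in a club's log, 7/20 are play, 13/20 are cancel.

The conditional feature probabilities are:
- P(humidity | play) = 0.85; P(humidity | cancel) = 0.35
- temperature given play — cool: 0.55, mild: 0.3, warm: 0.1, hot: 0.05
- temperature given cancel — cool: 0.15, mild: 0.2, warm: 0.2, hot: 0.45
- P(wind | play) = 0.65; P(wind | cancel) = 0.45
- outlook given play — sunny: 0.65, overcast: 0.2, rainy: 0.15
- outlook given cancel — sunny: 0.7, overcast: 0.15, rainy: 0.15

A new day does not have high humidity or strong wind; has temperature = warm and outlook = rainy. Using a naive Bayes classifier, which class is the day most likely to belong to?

cancel

play: 0.35 × (1−0.85) × 0.1 × (1−0.65) × 0.15 = 0.000275625
cancel: 0.65 × (1−0.35) × 0.2 × (1−0.45) × 0.15 = 0.00697125
Highest score → cancel.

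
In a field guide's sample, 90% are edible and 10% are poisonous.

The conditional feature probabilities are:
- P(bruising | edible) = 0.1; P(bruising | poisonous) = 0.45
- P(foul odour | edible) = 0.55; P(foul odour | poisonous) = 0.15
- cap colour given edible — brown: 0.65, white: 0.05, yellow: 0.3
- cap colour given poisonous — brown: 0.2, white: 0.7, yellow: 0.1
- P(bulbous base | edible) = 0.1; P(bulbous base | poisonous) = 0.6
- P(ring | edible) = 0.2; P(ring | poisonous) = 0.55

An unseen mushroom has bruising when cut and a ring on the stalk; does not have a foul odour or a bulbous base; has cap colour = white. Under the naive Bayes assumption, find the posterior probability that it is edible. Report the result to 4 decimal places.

edible: 0.9 × 0.1 × (1−0.55) × 0.05 × (1−0.1) × 0.2 = 0.0003645
poisonous: 0.1 × 0.45 × (1−0.15) × 0.7 × (1−0.6) × 0.55 = 0.0058905
P(edible | x) = 0.0003645 / 0.006255 ≈ 0.0583

0.0583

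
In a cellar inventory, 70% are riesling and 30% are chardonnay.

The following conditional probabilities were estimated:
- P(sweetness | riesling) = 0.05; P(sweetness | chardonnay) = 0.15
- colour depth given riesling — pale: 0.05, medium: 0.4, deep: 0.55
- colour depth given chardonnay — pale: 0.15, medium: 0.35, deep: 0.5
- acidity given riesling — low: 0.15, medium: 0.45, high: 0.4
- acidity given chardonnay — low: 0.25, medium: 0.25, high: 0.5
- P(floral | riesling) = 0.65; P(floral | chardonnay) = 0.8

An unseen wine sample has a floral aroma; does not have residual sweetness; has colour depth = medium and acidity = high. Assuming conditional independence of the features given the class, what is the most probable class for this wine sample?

riesling

riesling: 0.7 × (1−0.05) × 0.4 × 0.4 × 0.65 = 0.06916
chardonnay: 0.3 × (1−0.15) × 0.35 × 0.5 × 0.8 = 0.0357
Highest score → riesling.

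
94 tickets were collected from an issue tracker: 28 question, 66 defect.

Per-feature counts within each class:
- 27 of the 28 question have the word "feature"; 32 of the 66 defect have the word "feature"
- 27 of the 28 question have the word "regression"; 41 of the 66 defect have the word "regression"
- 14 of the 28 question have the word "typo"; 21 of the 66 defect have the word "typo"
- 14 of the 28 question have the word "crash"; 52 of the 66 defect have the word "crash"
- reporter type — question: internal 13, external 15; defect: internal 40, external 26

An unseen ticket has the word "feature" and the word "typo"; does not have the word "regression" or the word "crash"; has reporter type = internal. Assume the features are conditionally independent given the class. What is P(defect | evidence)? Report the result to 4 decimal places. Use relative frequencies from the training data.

0.8158

question: (28/94) × (27/28) × (1/28) × (14/28) × (14/28) × (13/28) ≈ 0.0011907
defect: (66/94) × (32/66) × (25/66) × (21/66) × (14/66) × (40/66) ≈ 0.00527465
P(defect | x) = 0.00527465 / 0.00646535 ≈ 0.8158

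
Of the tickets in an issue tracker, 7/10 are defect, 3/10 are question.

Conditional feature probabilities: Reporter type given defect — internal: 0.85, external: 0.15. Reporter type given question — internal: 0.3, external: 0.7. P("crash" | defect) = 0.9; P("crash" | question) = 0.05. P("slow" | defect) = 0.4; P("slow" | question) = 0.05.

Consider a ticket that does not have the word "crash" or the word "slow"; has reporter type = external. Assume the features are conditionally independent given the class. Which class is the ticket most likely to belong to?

question

defect: 0.7 × 0.15 × (1−0.9) × (1−0.4) = 0.0063
question: 0.3 × 0.7 × (1−0.05) × (1−0.05) = 0.189525
Highest score → question.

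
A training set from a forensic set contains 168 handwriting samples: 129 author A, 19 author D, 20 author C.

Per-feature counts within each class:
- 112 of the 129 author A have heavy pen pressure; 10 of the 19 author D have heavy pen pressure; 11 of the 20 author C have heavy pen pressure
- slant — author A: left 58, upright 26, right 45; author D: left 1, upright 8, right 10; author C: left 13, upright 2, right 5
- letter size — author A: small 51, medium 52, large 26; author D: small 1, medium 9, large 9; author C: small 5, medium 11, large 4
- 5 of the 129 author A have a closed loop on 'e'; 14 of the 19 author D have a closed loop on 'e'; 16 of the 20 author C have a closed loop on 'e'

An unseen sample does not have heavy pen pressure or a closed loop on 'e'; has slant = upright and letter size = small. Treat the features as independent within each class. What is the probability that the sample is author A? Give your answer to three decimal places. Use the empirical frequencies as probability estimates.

0.930

author A: (129/168) × (17/129) × (26/129) × (51/129) × (124/129) ≈ 0.00775061
author D: (19/168) × (9/19) × (8/19) × (1/19) × (5/19) ≈ 0.000312415
author C: (20/168) × (9/20) × (2/20) × (5/20) × (4/20) ≈ 0.000267857
P(author A | x) = 0.00775061 / 0.008330882 ≈ 0.930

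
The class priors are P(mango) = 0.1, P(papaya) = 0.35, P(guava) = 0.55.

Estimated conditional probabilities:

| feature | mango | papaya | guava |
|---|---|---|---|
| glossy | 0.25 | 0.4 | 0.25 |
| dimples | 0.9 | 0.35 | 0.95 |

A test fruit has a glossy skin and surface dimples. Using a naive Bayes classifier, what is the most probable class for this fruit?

guava

mango: 0.1 × 0.25 × 0.9 = 0.0225
papaya: 0.35 × 0.4 × 0.35 = 0.049
guava: 0.55 × 0.25 × 0.95 = 0.130625
Highest score → guava.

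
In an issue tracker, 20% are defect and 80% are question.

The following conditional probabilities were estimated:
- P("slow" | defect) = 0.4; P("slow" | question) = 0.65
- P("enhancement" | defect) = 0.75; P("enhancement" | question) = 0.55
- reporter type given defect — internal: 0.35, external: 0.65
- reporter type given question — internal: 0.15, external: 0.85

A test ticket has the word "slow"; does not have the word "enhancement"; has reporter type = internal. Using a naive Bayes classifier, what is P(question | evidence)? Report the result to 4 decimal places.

defect: 0.2 × 0.4 × (1−0.75) × 0.35 = 0.007
question: 0.8 × 0.65 × (1−0.55) × 0.15 = 0.0351
P(question | x) = 0.0351 / 0.0421 ≈ 0.8337

0.8337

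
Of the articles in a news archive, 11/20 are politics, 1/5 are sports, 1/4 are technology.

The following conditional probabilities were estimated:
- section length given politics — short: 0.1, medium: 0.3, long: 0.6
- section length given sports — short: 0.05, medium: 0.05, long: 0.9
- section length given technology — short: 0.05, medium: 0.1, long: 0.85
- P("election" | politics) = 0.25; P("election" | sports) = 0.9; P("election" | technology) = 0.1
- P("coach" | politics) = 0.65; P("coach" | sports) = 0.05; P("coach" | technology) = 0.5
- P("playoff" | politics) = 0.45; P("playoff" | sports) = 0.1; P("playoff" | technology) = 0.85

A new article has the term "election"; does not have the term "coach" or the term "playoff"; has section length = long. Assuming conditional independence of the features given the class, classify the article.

sports

politics: 0.55 × 0.6 × 0.25 × (1−0.65) × (1−0.45) = 0.01588125
sports: 0.2 × 0.9 × 0.9 × (1−0.05) × (1−0.1) = 0.13851
technology: 0.25 × 0.85 × 0.1 × (1−0.5) × (1−0.85) = 0.00159375
Highest score → sports.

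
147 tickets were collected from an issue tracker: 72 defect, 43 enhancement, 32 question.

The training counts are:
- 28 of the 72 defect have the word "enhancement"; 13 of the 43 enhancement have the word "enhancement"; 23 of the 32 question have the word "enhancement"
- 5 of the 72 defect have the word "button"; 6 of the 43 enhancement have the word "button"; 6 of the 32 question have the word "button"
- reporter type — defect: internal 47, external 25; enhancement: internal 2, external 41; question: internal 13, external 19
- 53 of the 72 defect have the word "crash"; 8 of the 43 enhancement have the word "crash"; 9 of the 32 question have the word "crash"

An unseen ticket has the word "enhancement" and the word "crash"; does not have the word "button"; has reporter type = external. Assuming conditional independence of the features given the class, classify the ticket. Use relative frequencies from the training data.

defect: (72/147) × (28/72) × (67/72) × (25/72) × (53/72) ≈ 0.0453037
enhancement: (43/147) × (13/43) × (37/43) × (41/43) × (8/43) ≈ 0.0134988
question: (32/147) × (23/32) × (26/32) × (19/32) × (9/32) ≈ 0.021229
Highest score → defect.

defect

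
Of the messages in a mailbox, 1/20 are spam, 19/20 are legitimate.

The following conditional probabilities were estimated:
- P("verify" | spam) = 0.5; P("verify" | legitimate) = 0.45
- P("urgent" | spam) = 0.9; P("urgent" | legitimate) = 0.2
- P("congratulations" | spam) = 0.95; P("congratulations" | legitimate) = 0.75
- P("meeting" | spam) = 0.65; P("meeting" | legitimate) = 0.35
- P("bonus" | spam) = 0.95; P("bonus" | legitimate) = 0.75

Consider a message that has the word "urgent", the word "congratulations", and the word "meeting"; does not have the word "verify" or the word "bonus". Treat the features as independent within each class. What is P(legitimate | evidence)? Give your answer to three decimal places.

0.908

spam: 0.05 × (1−0.5) × 0.9 × 0.95 × 0.65 × (1−0.95) = 0.0006946875
legitimate: 0.95 × (1−0.45) × 0.2 × 0.75 × 0.35 × (1−0.75) = 0.0068578125
P(legitimate | x) = 0.0068578125 / 0.0075525 ≈ 0.908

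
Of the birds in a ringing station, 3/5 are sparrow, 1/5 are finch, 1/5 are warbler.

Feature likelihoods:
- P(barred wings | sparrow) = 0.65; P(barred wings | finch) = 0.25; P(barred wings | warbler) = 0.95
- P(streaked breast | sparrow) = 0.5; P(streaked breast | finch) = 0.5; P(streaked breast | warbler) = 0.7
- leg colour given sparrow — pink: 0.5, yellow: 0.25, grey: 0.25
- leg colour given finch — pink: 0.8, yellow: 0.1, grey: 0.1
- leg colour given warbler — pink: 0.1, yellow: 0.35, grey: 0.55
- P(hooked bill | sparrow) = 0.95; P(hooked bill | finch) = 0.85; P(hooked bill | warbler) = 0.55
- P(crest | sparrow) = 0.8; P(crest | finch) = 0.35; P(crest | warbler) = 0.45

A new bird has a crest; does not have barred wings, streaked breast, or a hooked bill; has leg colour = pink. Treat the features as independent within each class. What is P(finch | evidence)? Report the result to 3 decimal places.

sparrow: 0.6 × (1−0.65) × (1−0.5) × 0.5 × (1−0.95) × 0.8 = 0.0021
finch: 0.2 × (1−0.25) × (1−0.5) × 0.8 × (1−0.85) × 0.35 = 0.00315
warbler: 0.2 × (1−0.95) × (1−0.7) × 0.1 × (1−0.55) × 0.45 = 0.00006075
P(finch | x) = 0.00315 / 0.00531075 ≈ 0.593

0.593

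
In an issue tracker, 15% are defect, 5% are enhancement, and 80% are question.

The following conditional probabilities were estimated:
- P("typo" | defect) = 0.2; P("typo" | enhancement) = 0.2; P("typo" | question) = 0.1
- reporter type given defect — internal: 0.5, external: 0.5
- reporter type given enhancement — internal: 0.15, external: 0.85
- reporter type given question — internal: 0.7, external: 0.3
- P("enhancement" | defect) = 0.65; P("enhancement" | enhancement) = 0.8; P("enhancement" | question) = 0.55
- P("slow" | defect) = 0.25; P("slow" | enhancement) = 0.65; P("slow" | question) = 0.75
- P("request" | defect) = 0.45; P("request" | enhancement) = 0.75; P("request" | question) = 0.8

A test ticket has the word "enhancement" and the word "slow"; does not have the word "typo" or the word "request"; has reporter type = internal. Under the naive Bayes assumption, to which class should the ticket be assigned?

question

defect: 0.15 × (1−0.2) × 0.5 × 0.65 × 0.25 × (1−0.45) = 0.0053625
enhancement: 0.05 × (1−0.2) × 0.15 × 0.8 × 0.65 × (1−0.75) = 0.00078
question: 0.8 × (1−0.1) × 0.7 × 0.55 × 0.75 × (1−0.8) = 0.04158
Highest score → question.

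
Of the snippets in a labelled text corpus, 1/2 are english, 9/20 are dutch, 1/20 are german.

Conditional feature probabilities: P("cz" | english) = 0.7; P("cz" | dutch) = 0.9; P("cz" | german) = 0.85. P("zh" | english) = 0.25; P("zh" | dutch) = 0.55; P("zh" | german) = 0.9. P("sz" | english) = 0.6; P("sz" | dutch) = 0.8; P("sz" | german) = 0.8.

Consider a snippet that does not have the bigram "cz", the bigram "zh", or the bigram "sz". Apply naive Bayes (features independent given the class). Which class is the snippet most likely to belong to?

english

english: 0.5 × (1−0.7) × (1−0.25) × (1−0.6) = 0.045
dutch: 0.45 × (1−0.9) × (1−0.55) × (1−0.8) = 0.00405
german: 0.05 × (1−0.85) × (1−0.9) × (1−0.8) = 0.00015
Highest score → english.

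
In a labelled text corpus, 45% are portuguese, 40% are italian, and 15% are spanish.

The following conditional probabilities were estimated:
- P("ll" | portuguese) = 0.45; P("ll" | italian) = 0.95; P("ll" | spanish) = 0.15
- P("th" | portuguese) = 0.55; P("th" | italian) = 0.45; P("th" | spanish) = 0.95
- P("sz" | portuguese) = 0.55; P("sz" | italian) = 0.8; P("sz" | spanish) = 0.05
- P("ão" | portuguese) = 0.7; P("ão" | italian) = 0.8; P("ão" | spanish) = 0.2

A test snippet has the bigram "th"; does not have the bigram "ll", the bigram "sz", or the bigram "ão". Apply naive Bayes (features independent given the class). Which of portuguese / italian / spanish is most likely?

portuguese: 0.45 × (1−0.45) × 0.55 × (1−0.55) × (1−0.7) = 0.018376875
italian: 0.4 × (1−0.95) × 0.45 × (1−0.8) × (1−0.8) = 0.00036
spanish: 0.15 × (1−0.15) × 0.95 × (1−0.05) × (1−0.2) = 0.092055
Highest score → spanish.

spanish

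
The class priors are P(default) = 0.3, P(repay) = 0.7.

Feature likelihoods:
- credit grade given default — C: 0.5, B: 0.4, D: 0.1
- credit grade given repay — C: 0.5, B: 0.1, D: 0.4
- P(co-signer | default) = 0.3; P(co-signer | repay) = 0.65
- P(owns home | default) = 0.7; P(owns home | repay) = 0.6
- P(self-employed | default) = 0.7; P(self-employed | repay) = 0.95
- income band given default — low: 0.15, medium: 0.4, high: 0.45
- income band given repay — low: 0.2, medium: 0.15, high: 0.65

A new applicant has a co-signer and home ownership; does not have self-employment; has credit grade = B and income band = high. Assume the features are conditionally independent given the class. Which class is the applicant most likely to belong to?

default

default: 0.3 × 0.4 × 0.3 × 0.7 × (1−0.7) × 0.45 = 0.003402
repay: 0.7 × 0.1 × 0.65 × 0.6 × (1−0.95) × 0.65 = 0.00088725
Highest score → default.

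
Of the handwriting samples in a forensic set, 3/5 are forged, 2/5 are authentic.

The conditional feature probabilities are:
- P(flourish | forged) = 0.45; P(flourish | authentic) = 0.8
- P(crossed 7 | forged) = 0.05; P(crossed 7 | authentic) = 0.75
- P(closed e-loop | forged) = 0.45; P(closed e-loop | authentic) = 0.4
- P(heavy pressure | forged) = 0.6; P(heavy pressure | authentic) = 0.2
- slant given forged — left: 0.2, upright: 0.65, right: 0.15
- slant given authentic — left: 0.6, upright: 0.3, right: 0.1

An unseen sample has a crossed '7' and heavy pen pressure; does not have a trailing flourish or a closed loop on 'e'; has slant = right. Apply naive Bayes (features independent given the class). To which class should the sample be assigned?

forged: 0.6 × (1−0.45) × 0.05 × (1−0.45) × 0.6 × 0.15 = 0.00081675
authentic: 0.4 × (1−0.8) × 0.75 × (1−0.4) × 0.2 × 0.1 = 0.00072
Highest score → forged.

forged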